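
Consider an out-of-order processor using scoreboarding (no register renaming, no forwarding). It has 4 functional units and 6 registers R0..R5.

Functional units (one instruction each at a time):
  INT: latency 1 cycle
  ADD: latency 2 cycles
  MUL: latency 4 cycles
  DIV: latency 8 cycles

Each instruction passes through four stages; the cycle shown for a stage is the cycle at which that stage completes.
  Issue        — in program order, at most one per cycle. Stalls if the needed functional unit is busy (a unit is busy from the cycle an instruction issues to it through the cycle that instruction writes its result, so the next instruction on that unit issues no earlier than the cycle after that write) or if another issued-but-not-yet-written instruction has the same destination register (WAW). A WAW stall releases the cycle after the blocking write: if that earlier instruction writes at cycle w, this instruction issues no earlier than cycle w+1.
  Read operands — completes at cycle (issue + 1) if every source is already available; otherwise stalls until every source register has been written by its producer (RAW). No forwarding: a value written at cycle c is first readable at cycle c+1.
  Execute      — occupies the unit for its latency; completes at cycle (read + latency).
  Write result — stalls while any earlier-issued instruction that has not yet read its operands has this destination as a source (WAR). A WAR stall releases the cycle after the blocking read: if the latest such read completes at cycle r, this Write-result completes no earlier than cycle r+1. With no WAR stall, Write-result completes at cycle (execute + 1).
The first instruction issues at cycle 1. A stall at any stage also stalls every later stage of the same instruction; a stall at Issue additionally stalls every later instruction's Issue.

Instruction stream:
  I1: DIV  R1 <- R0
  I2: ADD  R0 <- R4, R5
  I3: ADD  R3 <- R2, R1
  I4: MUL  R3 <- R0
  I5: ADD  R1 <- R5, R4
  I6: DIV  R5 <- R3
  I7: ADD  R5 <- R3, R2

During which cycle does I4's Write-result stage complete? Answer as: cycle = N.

cycle = 22

[1] I1→DIV
[2] I1 RO · I2→ADD
[3] I2 RO
[5] I2 EX
[6] I2 WR R0
[7] I3→ADD
[10] I1 EX
[11] I1 WR R1
[12] I3 RO
[14] I3 EX
[15] I3 WR R3
[16] I4→MUL
[17] I4 RO · I5→ADD
[18] I5 RO · I6→DIV
[20] I5 EX
[21] I4 EX · I5 WR R1
[22] I4 WR R3
[23] I6 RO
[31] I6 EX
[32] I6 WR R5
[33] I7→ADD
[34] I7 RO
[36] I7 EX
[37] I7 WR R5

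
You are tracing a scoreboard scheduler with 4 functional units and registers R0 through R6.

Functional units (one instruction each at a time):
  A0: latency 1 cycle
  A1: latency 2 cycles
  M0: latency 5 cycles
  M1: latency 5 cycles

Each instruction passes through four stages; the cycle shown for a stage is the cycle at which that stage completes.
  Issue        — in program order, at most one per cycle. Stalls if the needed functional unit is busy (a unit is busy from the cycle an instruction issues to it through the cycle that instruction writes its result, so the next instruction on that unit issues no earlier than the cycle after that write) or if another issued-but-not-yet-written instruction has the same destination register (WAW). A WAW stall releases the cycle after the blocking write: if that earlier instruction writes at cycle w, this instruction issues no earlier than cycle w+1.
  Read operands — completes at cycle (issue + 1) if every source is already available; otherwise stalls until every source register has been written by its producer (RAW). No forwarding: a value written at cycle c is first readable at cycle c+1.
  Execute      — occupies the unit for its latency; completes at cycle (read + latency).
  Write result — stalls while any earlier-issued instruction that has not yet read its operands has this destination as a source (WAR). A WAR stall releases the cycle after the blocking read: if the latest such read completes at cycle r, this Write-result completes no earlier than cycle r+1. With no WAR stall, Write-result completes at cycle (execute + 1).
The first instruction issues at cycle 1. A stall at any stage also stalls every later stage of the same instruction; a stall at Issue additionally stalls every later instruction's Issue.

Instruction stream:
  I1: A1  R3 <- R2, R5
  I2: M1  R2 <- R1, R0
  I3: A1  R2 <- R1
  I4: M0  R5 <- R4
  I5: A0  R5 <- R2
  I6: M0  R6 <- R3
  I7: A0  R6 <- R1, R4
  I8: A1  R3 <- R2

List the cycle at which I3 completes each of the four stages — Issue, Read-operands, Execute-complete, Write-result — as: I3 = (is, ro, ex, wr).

I3 = (10, 11, 13, 14)

  I1 | 1 | 2 | 4 | 5
  I2 | 2 | 3 | 8 | 9
  I3 | 10 | 11 | 13 | 14   WAW R2: wait I2 write@9
  I4 | 11 | 12 | 17 | 18
  I5 | 19 | 20 | 21 | 22   WAW R5: wait I4 write@18
  I6 | 20 | 21 | 26 | 27
  I7 | 28 | 29 | 30 | 31   WAW R6: wait I6 write@27
  I8 | 29 | 30 | 32 | 33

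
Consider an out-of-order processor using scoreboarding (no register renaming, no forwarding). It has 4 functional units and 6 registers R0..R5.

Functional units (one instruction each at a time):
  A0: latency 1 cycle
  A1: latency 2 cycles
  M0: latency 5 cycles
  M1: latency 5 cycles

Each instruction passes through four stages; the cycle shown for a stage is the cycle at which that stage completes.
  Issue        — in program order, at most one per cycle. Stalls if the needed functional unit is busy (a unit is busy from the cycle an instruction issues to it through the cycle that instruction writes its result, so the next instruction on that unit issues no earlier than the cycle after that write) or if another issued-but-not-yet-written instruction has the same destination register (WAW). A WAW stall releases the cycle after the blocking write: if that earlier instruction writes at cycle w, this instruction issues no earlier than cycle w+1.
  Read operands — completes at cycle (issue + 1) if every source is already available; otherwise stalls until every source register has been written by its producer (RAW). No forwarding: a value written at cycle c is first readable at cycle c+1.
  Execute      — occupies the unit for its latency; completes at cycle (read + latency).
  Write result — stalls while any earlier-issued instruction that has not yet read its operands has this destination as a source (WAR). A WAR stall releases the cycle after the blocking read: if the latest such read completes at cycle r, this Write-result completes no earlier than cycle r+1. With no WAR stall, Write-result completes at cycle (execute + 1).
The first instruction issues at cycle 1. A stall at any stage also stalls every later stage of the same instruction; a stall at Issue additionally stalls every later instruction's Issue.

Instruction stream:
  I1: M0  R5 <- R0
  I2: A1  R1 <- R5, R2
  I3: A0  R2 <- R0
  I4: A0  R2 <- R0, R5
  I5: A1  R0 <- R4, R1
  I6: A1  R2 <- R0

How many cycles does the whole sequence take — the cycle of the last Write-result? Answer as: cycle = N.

cycle = 22

I1: IS=1 RO=2 EX=7 WR=8
I2: IS=2 RO=9 EX=11 WR=12  [RAW R5: wait I1 write@8]
I3: IS=3 RO=4 EX=5 WR=10  [WAR R2: wait I2 read@9]
I4: IS=11 RO=12 EX=13 WR=14  [struct: A0 busy until I3 writes@10]
I5: IS=13 RO=14 EX=16 WR=17  [struct: A1 busy until I2 writes@12]
I6: IS=18 RO=19 EX=21 WR=22  [struct: A1 busy until I5 writes@17]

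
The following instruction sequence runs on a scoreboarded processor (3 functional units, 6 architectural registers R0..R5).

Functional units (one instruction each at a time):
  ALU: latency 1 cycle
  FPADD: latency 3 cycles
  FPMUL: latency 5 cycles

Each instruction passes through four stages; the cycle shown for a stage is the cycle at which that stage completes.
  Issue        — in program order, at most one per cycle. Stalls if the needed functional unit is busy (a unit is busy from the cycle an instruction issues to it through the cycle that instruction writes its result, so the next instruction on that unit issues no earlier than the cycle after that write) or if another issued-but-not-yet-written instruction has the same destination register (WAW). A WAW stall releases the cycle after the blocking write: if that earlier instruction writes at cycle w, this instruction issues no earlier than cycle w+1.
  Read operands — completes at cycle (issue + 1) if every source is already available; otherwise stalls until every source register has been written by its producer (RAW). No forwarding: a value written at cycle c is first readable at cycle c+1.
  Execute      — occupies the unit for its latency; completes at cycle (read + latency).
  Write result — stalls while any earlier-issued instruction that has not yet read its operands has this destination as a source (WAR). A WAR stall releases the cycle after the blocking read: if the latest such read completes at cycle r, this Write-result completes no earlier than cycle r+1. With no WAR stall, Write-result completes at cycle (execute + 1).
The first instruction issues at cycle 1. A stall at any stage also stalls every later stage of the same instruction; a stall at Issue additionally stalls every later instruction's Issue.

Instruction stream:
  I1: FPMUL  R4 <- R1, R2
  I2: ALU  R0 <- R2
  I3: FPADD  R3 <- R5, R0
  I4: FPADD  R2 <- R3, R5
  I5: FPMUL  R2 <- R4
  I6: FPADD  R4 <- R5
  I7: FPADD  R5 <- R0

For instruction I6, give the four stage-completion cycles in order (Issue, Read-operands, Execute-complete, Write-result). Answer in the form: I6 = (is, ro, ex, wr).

[1] I1→FPMUL
[2] I1 RO, I2→ALU
[3] I2 RO, I3→FPADD
[4] I2 EX
[5] I2 WR R0
[6] I3 RO
[7] I1 EX
[8] I1 WR R4
[9] I3 EX
[10] I3 WR R3
[11] I4→FPADD
[12] I4 RO
[15] I4 EX
[16] I4 WR R2
[17] I5→FPMUL
[18] I5 RO, I6→FPADD
[19] I6 RO
[22] I6 EX
[23] I5 EX, I6 WR R4
[24] I5 WR R2, I7→FPADD
[25] I7 RO
[28] I7 EX
[29] I7 WR R5

I6 = (18, 19, 22, 23)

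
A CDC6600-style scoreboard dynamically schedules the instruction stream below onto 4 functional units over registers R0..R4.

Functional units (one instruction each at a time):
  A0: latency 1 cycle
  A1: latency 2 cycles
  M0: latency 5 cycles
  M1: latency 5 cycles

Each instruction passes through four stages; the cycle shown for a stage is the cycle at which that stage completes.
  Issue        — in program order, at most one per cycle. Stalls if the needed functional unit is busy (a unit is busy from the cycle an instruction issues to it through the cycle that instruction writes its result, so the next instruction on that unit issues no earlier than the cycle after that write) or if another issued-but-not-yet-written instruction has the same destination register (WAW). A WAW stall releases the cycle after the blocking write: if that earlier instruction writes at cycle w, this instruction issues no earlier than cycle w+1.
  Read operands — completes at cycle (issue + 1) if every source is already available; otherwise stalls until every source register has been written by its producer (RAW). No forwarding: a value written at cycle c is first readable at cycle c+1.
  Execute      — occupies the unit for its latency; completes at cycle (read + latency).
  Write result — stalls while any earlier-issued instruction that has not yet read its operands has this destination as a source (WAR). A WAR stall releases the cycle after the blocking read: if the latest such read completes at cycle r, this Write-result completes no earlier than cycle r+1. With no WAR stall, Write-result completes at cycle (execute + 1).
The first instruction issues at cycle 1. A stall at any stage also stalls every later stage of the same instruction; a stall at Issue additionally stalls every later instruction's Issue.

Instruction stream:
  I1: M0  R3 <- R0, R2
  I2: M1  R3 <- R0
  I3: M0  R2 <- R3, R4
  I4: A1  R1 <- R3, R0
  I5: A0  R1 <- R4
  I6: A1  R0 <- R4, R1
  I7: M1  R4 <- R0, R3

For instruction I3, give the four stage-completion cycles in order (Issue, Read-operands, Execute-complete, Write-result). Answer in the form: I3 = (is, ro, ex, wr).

cycle 1: I1 issues→M0
cycle 2: I1 reads
cycle 7: I1 exec-done
cycle 8: I1 writes R3
cycle 9: I2 issues→M1
cycle 10: I2 reads; I3 issues→M0
cycle 11: I4 issues→A1
cycle 15: I2 exec-done
cycle 16: I2 writes R3
cycle 17: I3 reads; I4 reads
cycle 19: I4 exec-done
cycle 20: I4 writes R1
cycle 21: I5 issues→A0
cycle 22: I3 exec-done; I5 reads; I6 issues→A1
cycle 23: I3 writes R2; I5 exec-done; I7 issues→M1
cycle 24: I5 writes R1
cycle 25: I6 reads
cycle 27: I6 exec-done
cycle 28: I6 writes R0
cycle 29: I7 reads
cycle 34: I7 exec-done
cycle 35: I7 writes R4

I3 = (10, 17, 22, 23)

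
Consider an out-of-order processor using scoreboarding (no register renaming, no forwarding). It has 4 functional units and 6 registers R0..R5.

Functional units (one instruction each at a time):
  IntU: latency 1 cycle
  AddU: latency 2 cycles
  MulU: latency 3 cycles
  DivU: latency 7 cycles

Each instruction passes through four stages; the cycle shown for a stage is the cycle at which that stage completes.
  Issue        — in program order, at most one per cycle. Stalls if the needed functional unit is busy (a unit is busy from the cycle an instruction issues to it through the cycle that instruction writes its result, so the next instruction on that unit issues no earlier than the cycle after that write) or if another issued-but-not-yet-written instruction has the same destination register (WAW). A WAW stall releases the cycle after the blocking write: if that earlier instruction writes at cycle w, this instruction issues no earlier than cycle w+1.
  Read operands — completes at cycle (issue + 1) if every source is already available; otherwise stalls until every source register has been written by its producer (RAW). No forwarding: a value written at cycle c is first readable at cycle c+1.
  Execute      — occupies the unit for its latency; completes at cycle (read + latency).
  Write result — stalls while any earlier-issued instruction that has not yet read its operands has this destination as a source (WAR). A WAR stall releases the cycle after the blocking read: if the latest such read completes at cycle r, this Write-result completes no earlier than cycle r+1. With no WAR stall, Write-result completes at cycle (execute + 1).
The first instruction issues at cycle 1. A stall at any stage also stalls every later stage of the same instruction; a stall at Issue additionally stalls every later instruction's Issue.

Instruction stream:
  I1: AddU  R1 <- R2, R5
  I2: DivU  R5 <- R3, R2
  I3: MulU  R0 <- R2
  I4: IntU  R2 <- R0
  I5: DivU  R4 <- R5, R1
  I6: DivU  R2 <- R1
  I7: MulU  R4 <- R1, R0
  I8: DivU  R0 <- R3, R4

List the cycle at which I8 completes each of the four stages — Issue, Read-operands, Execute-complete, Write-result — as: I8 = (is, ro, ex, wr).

I8 = (32, 33, 40, 41)

cycle 1: I1 issues→AddU
cycle 2: I1 reads; I2 issues→DivU
cycle 3: I2 reads; I3 issues→MulU
cycle 4: I1 exec-done; I3 reads; I4 issues→IntU
cycle 5: I1 writes R1
cycle 7: I3 exec-done
cycle 8: I3 writes R0
cycle 9: I4 reads
cycle 10: I2 exec-done; I4 exec-done
cycle 11: I2 writes R5; I4 writes R2
cycle 12: I5 issues→DivU
cycle 13: I5 reads
cycle 20: I5 exec-done
cycle 21: I5 writes R4
cycle 22: I6 issues→DivU
cycle 23: I6 reads; I7 issues→MulU
cycle 24: I7 reads
cycle 27: I7 exec-done
cycle 28: I7 writes R4
cycle 30: I6 exec-done
cycle 31: I6 writes R2
cycle 32: I8 issues→DivU
cycle 33: I8 reads
cycle 40: I8 exec-done
cycle 41: I8 writes R0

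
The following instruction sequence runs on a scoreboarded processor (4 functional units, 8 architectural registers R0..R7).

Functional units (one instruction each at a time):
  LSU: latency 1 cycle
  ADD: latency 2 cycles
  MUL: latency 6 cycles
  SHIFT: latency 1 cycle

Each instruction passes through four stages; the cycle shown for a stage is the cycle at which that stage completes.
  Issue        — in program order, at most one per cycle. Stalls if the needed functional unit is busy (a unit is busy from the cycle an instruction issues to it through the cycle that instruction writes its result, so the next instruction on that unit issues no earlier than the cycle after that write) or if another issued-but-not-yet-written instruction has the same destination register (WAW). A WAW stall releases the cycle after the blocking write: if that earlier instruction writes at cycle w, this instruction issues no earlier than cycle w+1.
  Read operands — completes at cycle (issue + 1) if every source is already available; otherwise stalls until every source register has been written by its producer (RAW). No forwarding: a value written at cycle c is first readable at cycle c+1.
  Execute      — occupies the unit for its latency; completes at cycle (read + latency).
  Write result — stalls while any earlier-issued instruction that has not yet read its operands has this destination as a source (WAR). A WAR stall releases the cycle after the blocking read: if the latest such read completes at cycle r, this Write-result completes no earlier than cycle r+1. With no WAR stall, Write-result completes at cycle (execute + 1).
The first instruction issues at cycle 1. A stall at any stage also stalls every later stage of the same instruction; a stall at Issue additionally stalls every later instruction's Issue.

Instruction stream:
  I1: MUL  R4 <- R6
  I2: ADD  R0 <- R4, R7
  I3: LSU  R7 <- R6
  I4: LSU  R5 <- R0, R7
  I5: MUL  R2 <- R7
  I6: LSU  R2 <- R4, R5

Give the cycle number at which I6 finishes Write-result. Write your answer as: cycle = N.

I1: IS=1 RO=2 EX=8 WR=9
I2: IS=2 RO=10 EX=12 WR=13  [RAW R4: wait I1 write@9]
I3: IS=3 RO=4 EX=5 WR=11  [WAR R7: wait I2 read@10]
I4: IS=12 RO=14 EX=15 WR=16  [struct: LSU busy until I3 writes@11; RAW R0: wait I2 write@13]
I5: IS=13 RO=14 EX=20 WR=21
I6: IS=22 RO=23 EX=24 WR=25  [WAW R2: wait I5 write@21]

cycle = 25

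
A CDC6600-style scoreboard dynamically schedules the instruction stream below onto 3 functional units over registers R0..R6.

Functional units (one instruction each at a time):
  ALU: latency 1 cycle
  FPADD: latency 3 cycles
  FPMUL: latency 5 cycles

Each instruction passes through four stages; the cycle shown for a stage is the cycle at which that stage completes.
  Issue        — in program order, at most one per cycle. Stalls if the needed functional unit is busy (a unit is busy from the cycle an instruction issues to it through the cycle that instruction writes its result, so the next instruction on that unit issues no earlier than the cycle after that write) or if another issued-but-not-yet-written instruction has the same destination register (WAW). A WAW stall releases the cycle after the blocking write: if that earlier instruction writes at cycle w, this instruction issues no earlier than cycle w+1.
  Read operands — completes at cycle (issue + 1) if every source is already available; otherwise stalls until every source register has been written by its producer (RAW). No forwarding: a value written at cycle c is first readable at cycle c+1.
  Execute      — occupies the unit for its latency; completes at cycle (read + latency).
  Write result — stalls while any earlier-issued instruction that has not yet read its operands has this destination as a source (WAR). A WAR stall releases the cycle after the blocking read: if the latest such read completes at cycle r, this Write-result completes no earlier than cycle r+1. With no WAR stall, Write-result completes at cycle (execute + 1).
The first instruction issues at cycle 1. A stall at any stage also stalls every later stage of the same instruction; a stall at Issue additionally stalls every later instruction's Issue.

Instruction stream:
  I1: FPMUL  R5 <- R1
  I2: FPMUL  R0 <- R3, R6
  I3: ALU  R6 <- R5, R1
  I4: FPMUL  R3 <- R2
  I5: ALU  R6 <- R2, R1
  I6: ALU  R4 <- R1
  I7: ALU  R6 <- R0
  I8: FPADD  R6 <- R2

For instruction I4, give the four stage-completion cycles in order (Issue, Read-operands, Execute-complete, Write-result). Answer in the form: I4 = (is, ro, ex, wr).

I4 = (17, 18, 23, 24)

  I1 | 1 | 2 | 7 | 8
  I2 | 9 | 10 | 15 | 16   struct: FPMUL busy until I1 writes@8
  I3 | 10 | 11 | 12 | 13
  I4 | 17 | 18 | 23 | 24   struct: FPMUL busy until I2 writes@16
  I5 | 18 | 19 | 20 | 21
  I6 | 22 | 23 | 24 | 25   struct: ALU busy until I5 writes@21
  I7 | 26 | 27 | 28 | 29   struct: ALU busy until I6 writes@25
  I8 | 30 | 31 | 34 | 35   WAW R6: wait I7 write@29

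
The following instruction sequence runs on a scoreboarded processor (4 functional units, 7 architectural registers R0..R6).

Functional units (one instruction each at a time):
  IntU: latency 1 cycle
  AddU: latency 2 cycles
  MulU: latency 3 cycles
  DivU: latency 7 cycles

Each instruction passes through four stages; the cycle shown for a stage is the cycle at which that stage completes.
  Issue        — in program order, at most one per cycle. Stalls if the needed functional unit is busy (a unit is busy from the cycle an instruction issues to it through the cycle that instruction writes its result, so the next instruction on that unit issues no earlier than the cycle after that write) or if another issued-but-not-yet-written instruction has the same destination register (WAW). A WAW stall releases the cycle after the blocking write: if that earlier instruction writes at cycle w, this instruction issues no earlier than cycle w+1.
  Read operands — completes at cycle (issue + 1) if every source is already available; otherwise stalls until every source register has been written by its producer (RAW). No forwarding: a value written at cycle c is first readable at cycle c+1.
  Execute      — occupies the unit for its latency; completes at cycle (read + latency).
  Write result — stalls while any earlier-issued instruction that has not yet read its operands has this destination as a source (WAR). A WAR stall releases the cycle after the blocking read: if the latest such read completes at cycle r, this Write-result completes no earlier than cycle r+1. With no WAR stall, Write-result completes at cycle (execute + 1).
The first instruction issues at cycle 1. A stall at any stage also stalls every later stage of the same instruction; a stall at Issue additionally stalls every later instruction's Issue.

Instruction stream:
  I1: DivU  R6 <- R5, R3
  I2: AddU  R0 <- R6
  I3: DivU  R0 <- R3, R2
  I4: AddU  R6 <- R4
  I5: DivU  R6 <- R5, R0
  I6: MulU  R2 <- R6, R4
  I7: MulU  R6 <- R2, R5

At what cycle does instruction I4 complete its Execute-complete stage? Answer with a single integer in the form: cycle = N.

I1: IS=1 RO=2 EX=9 WR=10
I2: IS=2 RO=11 EX=13 WR=14  [RAW R6: wait I1 write@10]
I3: IS=15 RO=16 EX=23 WR=24  [WAW R0: wait I2 write@14]
I4: IS=16 RO=17 EX=19 WR=20
I5: IS=25 RO=26 EX=33 WR=34  [struct: DivU busy until I3 writes@24]
I6: IS=26 RO=35 EX=38 WR=39  [RAW R6: wait I5 write@34]
I7: IS=40 RO=41 EX=44 WR=45  [struct: MulU busy until I6 writes@39]

cycle = 19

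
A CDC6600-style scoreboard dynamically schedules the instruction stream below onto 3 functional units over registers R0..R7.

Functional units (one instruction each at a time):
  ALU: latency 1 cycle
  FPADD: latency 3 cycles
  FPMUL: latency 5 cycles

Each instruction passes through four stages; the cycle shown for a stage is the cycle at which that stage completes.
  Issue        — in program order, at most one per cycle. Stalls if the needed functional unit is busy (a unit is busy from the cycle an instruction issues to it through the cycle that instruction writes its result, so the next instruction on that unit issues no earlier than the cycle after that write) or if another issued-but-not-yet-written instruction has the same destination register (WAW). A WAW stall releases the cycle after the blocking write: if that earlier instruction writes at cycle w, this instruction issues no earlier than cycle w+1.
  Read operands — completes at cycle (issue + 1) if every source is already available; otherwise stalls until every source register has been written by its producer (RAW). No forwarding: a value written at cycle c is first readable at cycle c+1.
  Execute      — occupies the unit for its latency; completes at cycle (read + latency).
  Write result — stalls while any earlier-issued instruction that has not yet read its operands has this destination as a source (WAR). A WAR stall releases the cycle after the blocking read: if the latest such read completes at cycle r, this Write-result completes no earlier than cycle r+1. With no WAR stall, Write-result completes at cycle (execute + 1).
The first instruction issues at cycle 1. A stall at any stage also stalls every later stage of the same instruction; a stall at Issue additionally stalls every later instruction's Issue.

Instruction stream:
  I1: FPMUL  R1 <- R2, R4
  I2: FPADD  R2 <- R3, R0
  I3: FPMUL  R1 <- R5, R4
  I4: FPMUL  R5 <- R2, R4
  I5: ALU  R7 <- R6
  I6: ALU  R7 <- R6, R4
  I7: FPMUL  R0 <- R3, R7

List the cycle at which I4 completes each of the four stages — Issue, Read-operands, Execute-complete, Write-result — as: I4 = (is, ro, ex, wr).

I4 = (17, 18, 23, 24)

[I1] 1/2/7/8
[I2] 2/3/6/7
[I3] 9/10/15/16  (struct: FPMUL busy until I1 writes@8)
[I4] 17/18/23/24  (struct: FPMUL busy until I3 writes@16)
[I5] 18/19/20/21
[I6] 22/23/24/25  (struct: ALU busy until I5 writes@21)
[I7] 25/26/31/32  (struct: FPMUL busy until I4 writes@24)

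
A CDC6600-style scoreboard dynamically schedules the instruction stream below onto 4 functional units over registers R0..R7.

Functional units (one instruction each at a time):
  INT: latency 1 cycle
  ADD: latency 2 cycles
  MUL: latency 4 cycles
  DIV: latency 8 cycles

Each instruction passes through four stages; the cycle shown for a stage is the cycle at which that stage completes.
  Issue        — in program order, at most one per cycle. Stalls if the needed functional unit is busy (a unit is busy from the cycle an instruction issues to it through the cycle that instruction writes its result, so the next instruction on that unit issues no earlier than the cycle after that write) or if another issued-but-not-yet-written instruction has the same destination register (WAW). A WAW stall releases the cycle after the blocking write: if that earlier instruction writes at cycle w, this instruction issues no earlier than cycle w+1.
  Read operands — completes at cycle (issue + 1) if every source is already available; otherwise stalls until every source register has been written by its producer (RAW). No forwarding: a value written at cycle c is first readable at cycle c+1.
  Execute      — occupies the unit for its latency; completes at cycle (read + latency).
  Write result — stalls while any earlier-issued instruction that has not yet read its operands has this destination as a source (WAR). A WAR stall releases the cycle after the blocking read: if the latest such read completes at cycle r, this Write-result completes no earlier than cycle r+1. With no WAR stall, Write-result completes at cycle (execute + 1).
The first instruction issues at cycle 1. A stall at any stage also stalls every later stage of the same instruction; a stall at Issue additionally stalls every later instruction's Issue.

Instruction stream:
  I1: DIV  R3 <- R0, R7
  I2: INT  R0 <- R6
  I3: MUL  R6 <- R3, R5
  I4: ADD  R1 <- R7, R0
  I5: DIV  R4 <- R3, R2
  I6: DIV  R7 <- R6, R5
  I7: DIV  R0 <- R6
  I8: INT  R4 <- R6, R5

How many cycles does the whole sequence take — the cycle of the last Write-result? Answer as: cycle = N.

cycle = 44

[I1] 1/2/10/11
[I2] 2/3/4/5
[I3] 3/12/16/17  (RAW R3: wait I1 write@11)
[I4] 4/6/8/9  (RAW R0: wait I2 write@5)
[I5] 12/13/21/22  (struct: DIV busy until I1 writes@11)
[I6] 23/24/32/33  (struct: DIV busy until I5 writes@22)
[I7] 34/35/43/44  (struct: DIV busy until I6 writes@33)
[I8] 35/36/37/38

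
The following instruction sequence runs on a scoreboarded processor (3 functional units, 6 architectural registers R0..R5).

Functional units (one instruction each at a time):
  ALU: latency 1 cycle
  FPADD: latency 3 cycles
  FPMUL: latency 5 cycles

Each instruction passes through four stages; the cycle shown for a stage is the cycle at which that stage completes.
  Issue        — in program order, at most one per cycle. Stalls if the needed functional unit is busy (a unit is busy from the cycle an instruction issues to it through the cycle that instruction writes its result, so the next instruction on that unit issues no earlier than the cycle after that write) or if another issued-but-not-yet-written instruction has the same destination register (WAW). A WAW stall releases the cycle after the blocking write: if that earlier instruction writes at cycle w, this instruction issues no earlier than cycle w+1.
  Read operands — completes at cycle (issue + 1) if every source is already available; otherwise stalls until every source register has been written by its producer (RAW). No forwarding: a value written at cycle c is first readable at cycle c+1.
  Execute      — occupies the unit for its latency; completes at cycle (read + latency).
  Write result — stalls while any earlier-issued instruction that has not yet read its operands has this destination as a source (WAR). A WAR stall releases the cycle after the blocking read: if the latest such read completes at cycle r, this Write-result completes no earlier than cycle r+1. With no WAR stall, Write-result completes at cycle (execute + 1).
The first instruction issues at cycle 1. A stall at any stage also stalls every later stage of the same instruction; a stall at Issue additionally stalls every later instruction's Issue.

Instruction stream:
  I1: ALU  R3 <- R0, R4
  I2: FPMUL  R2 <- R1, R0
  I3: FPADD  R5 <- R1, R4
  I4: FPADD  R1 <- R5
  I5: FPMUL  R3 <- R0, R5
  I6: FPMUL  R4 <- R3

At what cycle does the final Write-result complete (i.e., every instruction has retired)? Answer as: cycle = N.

[I1] 1/2/3/4
[I2] 2/3/8/9
[I3] 3/4/7/8
[I4] 9/10/13/14  (struct: FPADD busy until I3 writes@8)
[I5] 10/11/16/17
[I6] 18/19/24/25  (struct: FPMUL busy until I5 writes@17)

cycle = 25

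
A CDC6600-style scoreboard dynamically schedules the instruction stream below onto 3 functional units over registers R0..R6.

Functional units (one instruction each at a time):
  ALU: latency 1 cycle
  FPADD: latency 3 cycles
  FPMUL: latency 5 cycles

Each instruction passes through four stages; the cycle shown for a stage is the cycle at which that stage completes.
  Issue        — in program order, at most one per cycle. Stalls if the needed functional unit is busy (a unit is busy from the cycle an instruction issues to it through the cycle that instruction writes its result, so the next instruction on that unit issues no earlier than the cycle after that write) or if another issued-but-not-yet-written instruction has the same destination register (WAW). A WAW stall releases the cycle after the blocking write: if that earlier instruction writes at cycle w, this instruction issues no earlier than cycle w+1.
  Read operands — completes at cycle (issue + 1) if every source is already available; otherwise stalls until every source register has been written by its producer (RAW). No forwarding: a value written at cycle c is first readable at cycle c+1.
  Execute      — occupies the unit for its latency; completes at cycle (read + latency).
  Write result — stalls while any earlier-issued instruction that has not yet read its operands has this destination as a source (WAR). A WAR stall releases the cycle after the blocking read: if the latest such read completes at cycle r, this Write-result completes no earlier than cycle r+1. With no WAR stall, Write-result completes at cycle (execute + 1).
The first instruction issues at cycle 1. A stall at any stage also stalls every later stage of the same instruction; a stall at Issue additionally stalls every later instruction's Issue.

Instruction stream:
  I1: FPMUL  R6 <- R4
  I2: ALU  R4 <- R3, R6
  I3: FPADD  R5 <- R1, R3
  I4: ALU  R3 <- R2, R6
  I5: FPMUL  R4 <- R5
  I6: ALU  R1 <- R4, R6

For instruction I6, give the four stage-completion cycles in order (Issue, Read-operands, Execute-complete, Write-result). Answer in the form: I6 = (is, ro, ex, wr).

t=1  I1 dispatched to FPMUL
t=2  I1 operands ready · I2 dispatched to ALU
t=3  I3 dispatched to FPADD
t=4  I3 operands ready
t=7  I1 complete · I3 complete
t=8  R6←I1 · R5←I3
t=9  I2 operands ready
t=10  I2 complete
t=11  R4←I2
t=12  I4 dispatched to ALU
t=13  I4 operands ready · I5 dispatched to FPMUL
t=14  I4 complete · I5 operands ready
t=15  R3←I4
t=16  I6 dispatched to ALU
t=19  I5 complete
t=20  R4←I5
t=21  I6 operands ready
t=22  I6 complete
t=23  R1←I6

I6 = (16, 21, 22, 23)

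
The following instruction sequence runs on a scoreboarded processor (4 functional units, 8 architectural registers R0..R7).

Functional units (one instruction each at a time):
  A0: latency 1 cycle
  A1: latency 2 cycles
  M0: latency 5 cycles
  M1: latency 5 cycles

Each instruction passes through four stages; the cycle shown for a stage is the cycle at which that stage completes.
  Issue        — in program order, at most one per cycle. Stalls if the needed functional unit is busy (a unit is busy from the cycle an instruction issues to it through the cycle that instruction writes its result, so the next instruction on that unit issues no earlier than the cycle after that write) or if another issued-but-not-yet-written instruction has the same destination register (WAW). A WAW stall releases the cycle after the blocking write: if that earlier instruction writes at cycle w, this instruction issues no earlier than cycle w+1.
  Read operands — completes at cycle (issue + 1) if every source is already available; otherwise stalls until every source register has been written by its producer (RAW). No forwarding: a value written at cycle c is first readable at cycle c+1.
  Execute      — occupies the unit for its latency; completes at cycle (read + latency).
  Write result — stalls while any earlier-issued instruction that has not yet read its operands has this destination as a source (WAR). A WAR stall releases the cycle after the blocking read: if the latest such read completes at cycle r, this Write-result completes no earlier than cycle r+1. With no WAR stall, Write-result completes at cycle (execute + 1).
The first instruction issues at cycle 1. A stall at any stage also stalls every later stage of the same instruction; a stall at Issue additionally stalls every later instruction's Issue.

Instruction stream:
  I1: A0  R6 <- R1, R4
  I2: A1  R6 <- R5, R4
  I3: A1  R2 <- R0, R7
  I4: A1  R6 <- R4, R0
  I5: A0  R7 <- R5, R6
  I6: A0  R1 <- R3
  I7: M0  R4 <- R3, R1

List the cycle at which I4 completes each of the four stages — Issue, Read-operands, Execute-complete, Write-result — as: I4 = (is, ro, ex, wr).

I4 = (15, 16, 18, 19)

I1 -> (1, 2, 3, 4)
I2 -> (5, 6, 8, 9)  // WAW R6: wait I1 write@4
I3 -> (10, 11, 13, 14)  // struct: A1 busy until I2 writes@9
I4 -> (15, 16, 18, 19)  // struct: A1 busy until I3 writes@14
I5 -> (16, 20, 21, 22)  // RAW R6: wait I4 write@19
I6 -> (23, 24, 25, 26)  // struct: A0 busy until I5 writes@22
I7 -> (24, 27, 32, 33)  // RAW R1: wait I6 write@26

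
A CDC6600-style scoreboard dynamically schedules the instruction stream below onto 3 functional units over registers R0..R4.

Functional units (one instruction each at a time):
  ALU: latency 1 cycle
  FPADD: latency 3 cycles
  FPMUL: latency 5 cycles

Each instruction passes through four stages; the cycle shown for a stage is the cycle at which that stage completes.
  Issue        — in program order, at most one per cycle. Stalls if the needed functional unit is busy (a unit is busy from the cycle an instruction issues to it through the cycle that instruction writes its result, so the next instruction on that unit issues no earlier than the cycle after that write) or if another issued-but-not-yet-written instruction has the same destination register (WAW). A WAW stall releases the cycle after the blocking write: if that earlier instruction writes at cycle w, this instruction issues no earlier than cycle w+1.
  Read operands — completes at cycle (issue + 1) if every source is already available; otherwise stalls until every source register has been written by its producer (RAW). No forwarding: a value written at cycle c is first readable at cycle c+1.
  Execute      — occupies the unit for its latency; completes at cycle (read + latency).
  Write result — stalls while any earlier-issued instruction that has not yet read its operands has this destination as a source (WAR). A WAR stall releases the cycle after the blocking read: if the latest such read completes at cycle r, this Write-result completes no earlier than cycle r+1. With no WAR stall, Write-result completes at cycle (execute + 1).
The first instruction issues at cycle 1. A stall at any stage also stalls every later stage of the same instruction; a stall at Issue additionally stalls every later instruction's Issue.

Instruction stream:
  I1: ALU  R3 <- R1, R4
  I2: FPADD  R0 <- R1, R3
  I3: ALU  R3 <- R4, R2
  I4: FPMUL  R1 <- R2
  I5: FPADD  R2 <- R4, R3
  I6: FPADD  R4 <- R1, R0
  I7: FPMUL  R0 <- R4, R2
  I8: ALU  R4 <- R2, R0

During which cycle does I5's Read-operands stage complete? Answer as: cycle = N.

I1: IS=1 RO=2 EX=3 WR=4
I2: IS=2 RO=5 EX=8 WR=9  [RAW R3: wait I1 write@4]
I3: IS=5 RO=6 EX=7 WR=8  [struct: ALU busy until I1 writes@4]
I4: IS=6 RO=7 EX=12 WR=13
I5: IS=10 RO=11 EX=14 WR=15  [struct: FPADD busy until I2 writes@9]
I6: IS=16 RO=17 EX=20 WR=21  [struct: FPADD busy until I5 writes@15]
I7: IS=17 RO=22 EX=27 WR=28  [RAW R4: wait I6 write@21]
I8: IS=22 RO=29 EX=30 WR=31  [WAW R4: wait I6 write@21; RAW R0: wait I7 write@28]

cycle = 11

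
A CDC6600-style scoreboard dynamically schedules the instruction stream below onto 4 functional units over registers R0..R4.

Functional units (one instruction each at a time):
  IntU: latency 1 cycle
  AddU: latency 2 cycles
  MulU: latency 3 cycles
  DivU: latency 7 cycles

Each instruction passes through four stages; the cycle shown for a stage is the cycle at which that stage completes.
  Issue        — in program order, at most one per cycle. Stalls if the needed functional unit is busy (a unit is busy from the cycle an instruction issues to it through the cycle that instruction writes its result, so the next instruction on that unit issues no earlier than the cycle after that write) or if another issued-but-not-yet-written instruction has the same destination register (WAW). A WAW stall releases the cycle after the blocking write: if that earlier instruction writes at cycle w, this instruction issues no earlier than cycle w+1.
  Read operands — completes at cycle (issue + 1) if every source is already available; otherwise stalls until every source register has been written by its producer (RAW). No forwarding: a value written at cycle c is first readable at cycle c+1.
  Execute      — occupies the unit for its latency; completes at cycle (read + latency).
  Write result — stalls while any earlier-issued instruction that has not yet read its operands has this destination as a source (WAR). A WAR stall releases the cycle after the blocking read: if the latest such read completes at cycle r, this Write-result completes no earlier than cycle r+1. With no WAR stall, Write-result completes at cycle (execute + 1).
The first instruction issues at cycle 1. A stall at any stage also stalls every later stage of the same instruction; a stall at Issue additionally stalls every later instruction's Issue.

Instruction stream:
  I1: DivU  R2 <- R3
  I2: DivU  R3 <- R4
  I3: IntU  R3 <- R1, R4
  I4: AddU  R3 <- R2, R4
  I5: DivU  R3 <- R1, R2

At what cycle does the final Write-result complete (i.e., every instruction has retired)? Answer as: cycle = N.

cycle = 39

[1] I1→DivU
[2] I1 RO
[9] I1 EX
[10] I1 WR R2
[11] I2→DivU
[12] I2 RO
[19] I2 EX
[20] I2 WR R3
[21] I3→IntU
[22] I3 RO
[23] I3 EX
[24] I3 WR R3
[25] I4→AddU
[26] I4 RO
[28] I4 EX
[29] I4 WR R3
[30] I5→DivU
[31] I5 RO
[38] I5 EX
[39] I5 WR R3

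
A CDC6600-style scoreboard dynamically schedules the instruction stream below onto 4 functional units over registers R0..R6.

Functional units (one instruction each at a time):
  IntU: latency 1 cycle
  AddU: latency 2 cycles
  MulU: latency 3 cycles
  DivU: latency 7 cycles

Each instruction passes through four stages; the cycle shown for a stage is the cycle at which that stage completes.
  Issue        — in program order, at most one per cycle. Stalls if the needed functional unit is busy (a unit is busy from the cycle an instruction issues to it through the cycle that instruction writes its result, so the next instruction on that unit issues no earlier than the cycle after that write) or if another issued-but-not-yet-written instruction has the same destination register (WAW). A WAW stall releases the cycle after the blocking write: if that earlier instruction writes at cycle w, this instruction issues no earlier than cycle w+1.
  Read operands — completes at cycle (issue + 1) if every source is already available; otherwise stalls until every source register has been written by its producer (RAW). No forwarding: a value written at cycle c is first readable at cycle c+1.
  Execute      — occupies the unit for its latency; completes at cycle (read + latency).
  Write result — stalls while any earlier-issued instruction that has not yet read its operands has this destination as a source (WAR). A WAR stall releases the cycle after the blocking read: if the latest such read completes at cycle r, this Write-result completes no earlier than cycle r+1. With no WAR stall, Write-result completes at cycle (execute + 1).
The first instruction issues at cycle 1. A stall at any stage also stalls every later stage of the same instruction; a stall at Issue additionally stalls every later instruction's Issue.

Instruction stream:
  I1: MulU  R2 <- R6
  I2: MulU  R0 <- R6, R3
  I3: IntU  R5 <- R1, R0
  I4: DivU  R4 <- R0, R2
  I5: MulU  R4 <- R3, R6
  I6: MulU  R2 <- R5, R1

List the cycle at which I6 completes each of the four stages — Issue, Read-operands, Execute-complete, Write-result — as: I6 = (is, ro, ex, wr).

I1  is:1  ro:2  ex:5  wr:6
I2  is:7  ro:8  ex:11  wr:12  — struct: MulU busy until I1 writes@6
I3  is:8  ro:13  ex:14  wr:15  — RAW R0: wait I2 write@12
I4  is:9  ro:13  ex:20  wr:21  — RAW R0: wait I2 write@12
I5  is:22  ro:23  ex:26  wr:27  — WAW R4: wait I4 write@21
I6  is:28  ro:29  ex:32  wr:33  — struct: MulU busy until I5 writes@27

I6 = (28, 29, 32, 33)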